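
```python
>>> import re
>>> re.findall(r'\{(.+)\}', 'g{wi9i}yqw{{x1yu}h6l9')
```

Scanning left to right: at [1:17] match '{wi9i}yqw{{x1yu}', group 1 = 'wi9i}yqw{{x1yu'.
Because there's exactly one group, `findall` drops the full match and keeps group 1 from the one hit.

['wi9i}yqw{{x1yu']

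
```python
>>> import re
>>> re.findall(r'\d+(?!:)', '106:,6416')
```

`(?!…)`/`(?<!…)` only lets a position through if the neighbouring text does NOT match; no characters are consumed.
Scanning left to right: at [0:2] → '10'; at [5:9] → '6416'.
Since nothing is captured, `findall` lists the 2 matched substrings directly.

['10', '6416']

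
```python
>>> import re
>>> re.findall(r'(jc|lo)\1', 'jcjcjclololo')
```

['jc', 'lo']

`\1` has to match the exact text group 1 already captured.
Because there's exactly one group, `findall` drops the full match and keeps group 1 from each hit.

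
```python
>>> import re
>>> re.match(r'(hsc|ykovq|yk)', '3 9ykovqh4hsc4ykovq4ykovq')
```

None

With `match`, the pattern is implicitly anchored at the beginning.
Here the string doesn't start with a match, so the call returns None.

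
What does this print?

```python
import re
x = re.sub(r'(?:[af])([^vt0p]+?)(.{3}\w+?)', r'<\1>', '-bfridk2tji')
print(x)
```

-b<r>tji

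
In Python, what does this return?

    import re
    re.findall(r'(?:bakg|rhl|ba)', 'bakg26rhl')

['bakg', 'rhl']

The regex engine tests alternatives in the order written; an earlier branch that matches wins even if a later one would match more.
Scanning left to right: at [0:4] → 'bakg'; at [6:9] → 'rhl'.
No capturing groups, so `findall` returns the 2 full match strings.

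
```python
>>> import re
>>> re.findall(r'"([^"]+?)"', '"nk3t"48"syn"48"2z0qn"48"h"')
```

Scanning left to right: at [0:6] match '"nk3t"', group 1 = 'nk3t'; at [8:13] match '"syn"', group 1 = 'syn'; at [15:22] match '"2z0qn"', group 1 = '2z0qn'; at [24:27] match '"h"', group 1 = 'h'.
Because there's exactly one group, `findall` drops the full match and keeps group 1 from each hit.

['nk3t', 'syn', '2z0qn', 'h']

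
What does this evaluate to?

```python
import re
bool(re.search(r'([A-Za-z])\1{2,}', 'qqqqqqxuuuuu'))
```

True

The backreference `\1` re-matches whatever the first group consumed, character for character.
Unlike `match`, `search` isn't anchored — it looks for the pattern anywhere in the string.
The match spans [0:6] → 'qqqqqq'.
Captured: group 1 = 'q'.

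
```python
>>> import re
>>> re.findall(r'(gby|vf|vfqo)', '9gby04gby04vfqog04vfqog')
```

Branches in `(...|...)` are attempted left-to-right; the first branch that allows the whole pattern to succeed is taken.
Scanning left to right: at [1:4] match 'gby', group 1 = 'gby'; at [6:9] match 'gby', group 1 = 'gby'; at [11:13] match 'vf', group 1 = 'vf'; at [18:20] match 'vf', group 1 = 'vf'.
One capturing group, so `findall` returns just the captured substring from each match — 4 in all.

['gby', 'gby', 'vf', 'vf']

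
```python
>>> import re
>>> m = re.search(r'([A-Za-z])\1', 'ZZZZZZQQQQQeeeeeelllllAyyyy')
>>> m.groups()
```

('Z',)

The backreference `\1` re-matches whatever the first group consumed, character for character.
Unlike `match`, `search` isn't anchored — it looks for the pattern anywhere in the string.
The match spans [0:2] → 'ZZ'.
Captured: group 1 = 'Z'.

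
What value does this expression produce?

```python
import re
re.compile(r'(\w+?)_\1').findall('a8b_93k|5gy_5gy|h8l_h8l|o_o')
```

The backreference `\1` re-matches whatever the first group consumed, character for character.
With a single group, `findall` returns only what that group captured — 3 items.

['5gy', 'h8l', 'o']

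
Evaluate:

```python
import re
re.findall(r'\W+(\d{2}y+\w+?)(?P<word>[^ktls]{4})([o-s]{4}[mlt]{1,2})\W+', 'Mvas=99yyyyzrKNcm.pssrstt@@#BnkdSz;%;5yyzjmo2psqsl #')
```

[('99yyyyzrKN', 'cm.p', 'ssrstt')]

`findall` packs the 3 group values into a tuple for every match.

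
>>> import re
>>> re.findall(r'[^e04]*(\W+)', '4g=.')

With a single group, `findall` returns only what that group captured — 1 item.

['.']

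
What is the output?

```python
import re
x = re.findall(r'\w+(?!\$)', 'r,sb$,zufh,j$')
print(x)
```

['r', 's', 'zufh']

The negative lookaround is zero-width — it rules out positions where the adjacent text would match, without consuming anything.
Walking the string: at [0:1] → 'r'; at [2:3] → 's'; at [6:10] → 'zufh'.
`findall` yields the raw match text (3 of them) because the pattern has no groups.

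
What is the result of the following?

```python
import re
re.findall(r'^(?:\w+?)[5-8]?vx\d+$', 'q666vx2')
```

['q666vx2']

Pattern: anchored at the start of the string; then one or more of a word character (lazy) (non-capturing group); then optionally a character in [5-8], then the literal 'vx', then one or more of a digit; then anchored at the end.
Matches: at [0:7] → 'q666vx2'.
With no groups in the pattern, `findall` gives back each whole match — 1 here.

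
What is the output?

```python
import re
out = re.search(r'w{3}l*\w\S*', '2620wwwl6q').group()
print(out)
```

wwwl6q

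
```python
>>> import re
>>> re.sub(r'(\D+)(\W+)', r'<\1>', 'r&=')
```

The pattern matches one or more of a non-digit (captured); then one or more of a non-word character (captured).
Matches: at [0:3] → 'r&='.
The replacement refers to a captured group, so each match is rewritten using its own captured text.

'<r&>'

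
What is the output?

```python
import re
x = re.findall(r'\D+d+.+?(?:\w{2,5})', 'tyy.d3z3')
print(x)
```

['tyy.d3z3']

Pattern: one or more of a non-digit, then one or more of the literal 'd', then one or more of any character (lazy); then 2 to 5 of a word character (non-capturing group).
Scanning left to right: at [0:8] → 'tyy.d3z3'.
Since nothing is captured, `findall` lists the 1 matched substring directly.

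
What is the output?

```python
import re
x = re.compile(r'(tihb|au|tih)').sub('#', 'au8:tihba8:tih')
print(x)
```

#8:#a8:#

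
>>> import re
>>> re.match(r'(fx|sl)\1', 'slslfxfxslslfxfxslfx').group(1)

'sl'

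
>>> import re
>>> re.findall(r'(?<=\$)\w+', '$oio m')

Because the assertion is zero-width, the text it checks is not consumed and won't appear in the result.
Scanning left to right: at [1:4] → 'oio'.
`findall` yields the raw match text (1 of them) because the pattern has no groups.

['oio']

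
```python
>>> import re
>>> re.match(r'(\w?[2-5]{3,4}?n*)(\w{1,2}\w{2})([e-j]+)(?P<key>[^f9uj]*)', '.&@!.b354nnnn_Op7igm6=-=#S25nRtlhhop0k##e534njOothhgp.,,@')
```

None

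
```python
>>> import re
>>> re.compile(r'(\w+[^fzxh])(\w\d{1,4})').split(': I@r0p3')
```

`re.split` interleaves the captured-group text with the surrounding fragments.

[': ', 'I@', 'r0', 'p3']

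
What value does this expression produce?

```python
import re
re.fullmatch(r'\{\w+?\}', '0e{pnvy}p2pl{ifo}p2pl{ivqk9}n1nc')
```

None

`re.fullmatch` is like wrapping the pattern in `^…$` (in single-line mode).
Here the pattern can't cover the whole string, so the call returns None.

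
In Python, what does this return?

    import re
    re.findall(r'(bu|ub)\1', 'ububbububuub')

['ub', 'bu']

`\1` has to match the exact text group 1 already captured.
Because there's exactly one group, `findall` drops the full match and keeps group 1 from each hit.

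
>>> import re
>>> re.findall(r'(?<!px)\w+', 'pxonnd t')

`(?!…)`/`(?<!…)` only lets a position through if the neighbouring text does NOT match; no characters are consumed.
With no groups in the pattern, `findall` gives back each whole match — 2 here.

['pxonnd', 't']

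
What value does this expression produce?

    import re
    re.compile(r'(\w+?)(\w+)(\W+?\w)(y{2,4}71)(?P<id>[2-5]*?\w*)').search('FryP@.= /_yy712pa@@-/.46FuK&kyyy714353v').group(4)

The match spans [0:17] → 'FryP@.= /_yy712pa'.
Captured: group 1 = 'F', group 2 = 'ryP', group 3 = '@.= /_', group 4 = 'yy71', group 5 = '2pa'.

'yy71'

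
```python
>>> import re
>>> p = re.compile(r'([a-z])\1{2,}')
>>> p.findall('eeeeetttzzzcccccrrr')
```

['e', 't', 'z', 'c', 'r']

`\1` has to match the exact text group 1 already captured.
Because there's exactly one group, `findall` drops the full match and keeps group 1 from each hit.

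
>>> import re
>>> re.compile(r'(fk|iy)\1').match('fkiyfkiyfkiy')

None

The backreference `\1` re-matches whatever the first group consumed, character for character.
With `match`, the pattern is implicitly anchored at the beginning.
Here position 0 doesn't satisfy it, so the call returns None.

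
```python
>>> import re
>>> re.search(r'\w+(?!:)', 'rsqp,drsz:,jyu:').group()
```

Because the assertion is negative and zero-width, positions next to the forbidden text are skipped.
`re.search` tries every starting position until one works.
The match spans [0:4] → 'rsqp'.

'rsqp'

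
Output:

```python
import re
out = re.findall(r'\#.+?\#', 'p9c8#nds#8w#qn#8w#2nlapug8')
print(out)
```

['#nds#', '#qn#']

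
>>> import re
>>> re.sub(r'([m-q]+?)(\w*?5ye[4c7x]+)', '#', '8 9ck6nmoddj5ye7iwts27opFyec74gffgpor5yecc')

'8 9ck6#iwts27#'

A `+?`/`*?`/`{m,n}?` starts at its minimum and grows only as far as needed for what follows to match.
`sub` substitutes '#' at each match site.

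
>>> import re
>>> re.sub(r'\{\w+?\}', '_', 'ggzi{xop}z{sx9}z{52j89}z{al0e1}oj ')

'ggzi_z_z_z_oj '

Each match is replaced by '_'.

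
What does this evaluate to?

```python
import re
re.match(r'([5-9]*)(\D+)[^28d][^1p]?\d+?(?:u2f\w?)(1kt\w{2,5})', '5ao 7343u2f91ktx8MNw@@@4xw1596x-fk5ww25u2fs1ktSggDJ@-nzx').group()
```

'5ao 7343u2f91ktx8MNw'

`re.match` only tries the pattern at the start of the string.
The match spans [0:20] → '5ao 7343u2f91ktx8MNw'.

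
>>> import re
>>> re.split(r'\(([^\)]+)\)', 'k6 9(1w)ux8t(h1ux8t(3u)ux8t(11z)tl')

['k6 9', '1w', 'ux8t', 'h1ux8t(3u', 'ux8t', '11z', 'tl']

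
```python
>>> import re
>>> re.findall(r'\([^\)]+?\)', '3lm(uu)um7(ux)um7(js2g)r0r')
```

Scanning left to right: at [3:7] → '(uu)'; at [10:14] → '(ux)'; at [17:23] → '(js2g)'.
Since nothing is captured, `findall` lists the 3 matched substrings directly.

['(uu)', '(ux)', '(js2g)']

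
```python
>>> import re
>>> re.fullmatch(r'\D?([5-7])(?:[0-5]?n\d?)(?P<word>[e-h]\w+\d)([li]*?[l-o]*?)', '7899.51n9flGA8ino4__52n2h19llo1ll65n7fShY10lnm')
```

This matches optionally a non-digit; then a character in [5-7] (captured); then optionally a character in [0-5], then a literal 'n', then optionally a digit (non-capturing group); then a character in [e-h], then one or more of a word character, then a digit (captured as 'word'); then zero or more of one of [li] (lazy), then zero or more of a character in [l-o] (lazy) (captured).
For `fullmatch`, every character of the input must be accounted for by the pattern.
Here the pattern can't cover the whole string, so the call returns None.

None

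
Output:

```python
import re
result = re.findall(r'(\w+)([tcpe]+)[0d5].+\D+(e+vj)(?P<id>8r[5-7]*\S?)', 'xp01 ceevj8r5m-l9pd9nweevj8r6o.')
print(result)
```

[('x', 'p', 'evj', '8r6o')]

Pattern: one or more of a word character (captured); then one or more of one of [tcpe] (captured); then one of [0d5], then one or more of any character, then one or more of a non-digit; then one or more of a literal 'e', then the literal 'vj' (captured); then the literal '8r', then zero or more of a character in [5-7], then optionally a non-whitespace character (captured as 'id').
Walking the string: at [0:30] match 'xp01 ceevj8r5m-l9pd9nweevj8r6o', groups = ('x', 'p', 'evj', '8r6o').
`findall` packs the 4 group values into a tuple for every match.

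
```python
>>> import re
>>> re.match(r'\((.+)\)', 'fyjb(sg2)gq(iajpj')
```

None

`match` is anchored at position 0; if the pattern doesn't fit there, it returns None.
Here position 0 doesn't satisfy it, so the call returns None.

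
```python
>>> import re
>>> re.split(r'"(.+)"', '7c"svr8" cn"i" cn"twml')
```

['7c', 'svr8" cn"i" cn', 'twml']

Matches to split on: at [2:18] → '"svr8" cn"i" cn"'.
With a capturing group present, the delimiter's captured portion is kept in the result list.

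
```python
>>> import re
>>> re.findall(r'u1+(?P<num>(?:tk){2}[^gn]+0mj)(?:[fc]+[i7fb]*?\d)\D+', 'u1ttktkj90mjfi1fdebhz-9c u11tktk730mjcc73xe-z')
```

['tktk730mj']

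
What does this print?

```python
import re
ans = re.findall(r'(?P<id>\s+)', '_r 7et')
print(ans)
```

This matches one or more of whitespace (captured as 'id').
Scanning left to right: at [2:3] match ' ', group 1 = ' '.
With a single group, `findall` returns only what that group captured — 1 item.

[' ']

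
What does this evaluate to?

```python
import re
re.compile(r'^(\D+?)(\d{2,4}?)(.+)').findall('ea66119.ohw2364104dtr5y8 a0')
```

Multiple groups make `findall` return tuples — one 3-tuple for the one match.

[('ea', '66', '119.ohw2364104dtr5y8 a0')]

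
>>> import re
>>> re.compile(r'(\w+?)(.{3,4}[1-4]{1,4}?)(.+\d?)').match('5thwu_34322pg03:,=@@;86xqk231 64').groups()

('5t', 'hwu_3', '4322pg03:,=@@;86xqk231 64')

Pattern: one or more of a word character (lazy) (captured); then 3 to 4 of any character, then 1 to 4 of a character in [1-4] (lazy) (captured); then one or more of any character, then optionally a digit (captured).
`match` is anchored at position 0; if the pattern doesn't fit there, it returns None.
The match spans [0:32] → '5thwu_34322pg03:,=@@;86xqk231 64'.
Captured: group 1 = '5t', group 2 = 'hwu_3', group 3 = '4322pg03:,=@@;86xqk231 64'.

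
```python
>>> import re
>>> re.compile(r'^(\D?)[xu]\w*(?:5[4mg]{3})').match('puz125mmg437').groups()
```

The match spans [0:9] → 'puz125mmg'.
Captured: group 1 = 'p'.

('p',)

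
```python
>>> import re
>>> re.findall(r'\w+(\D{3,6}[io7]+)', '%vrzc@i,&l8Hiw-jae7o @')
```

['zc@i', '-jae7o']

Pattern: one or more of a word character; then 3 to 6 of a non-digit, then one or more of one of [io7] (captured).
Scanning left to right: at [1:7] match 'vrzc@i', group 1 = 'zc@i'; at [9:20] match 'l8Hiw-jae7o', group 1 = '-jae7o'.
Because there's exactly one group, `findall` drops the full match and keeps group 1 from each hit.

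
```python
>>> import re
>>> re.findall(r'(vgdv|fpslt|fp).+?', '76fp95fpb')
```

Because there's exactly one group, `findall` drops the full match and keeps group 1 from each hit.

['fp', 'fp']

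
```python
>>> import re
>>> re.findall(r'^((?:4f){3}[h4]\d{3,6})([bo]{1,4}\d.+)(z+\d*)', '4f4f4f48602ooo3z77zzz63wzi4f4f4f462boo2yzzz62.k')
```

[('4f4f4f48602', 'ooo3z77zzz63wzi4f4f4f462boo2yzz', 'z62')]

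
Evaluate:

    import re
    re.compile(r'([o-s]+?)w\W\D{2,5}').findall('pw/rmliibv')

['p']

Pattern: one or more of a character in [o-s] (lazy) (captured); then the literal 'w', then a non-word character, then 2 to 5 of a non-digit.
Matches: at [0:8] match 'pw/rmlii', group 1 = 'p'.
One capturing group, so `findall` returns just the captured substring from the one match — 1 in all.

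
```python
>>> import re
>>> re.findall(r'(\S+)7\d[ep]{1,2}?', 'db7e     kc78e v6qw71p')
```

With a single group, `findall` returns only what that group captured — 2 items.

['kc', 'v6qw']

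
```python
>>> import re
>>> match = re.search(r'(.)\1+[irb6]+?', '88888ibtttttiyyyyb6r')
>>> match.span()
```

(0, 6)

`\1` has to match the exact text group 1 already captured.
The match spans [0:6] → '88888i'.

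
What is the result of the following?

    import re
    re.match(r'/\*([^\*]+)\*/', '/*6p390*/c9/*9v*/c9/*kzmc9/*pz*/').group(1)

The match spans [0:9] → '/*6p390*/'.
Captured: group 1 = '6p390'.

'6p390'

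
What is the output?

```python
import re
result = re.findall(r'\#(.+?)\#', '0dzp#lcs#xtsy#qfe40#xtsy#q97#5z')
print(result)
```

['lcs', 'qfe40', 'q97']

A `+?`/`*?`/`{m,n}?` starts at its minimum and grows only as far as needed for what follows to match.
Because there's exactly one group, `findall` drops the full match and keeps group 1 from each hit.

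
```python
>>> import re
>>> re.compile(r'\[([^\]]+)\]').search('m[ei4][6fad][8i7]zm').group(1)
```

'ei4'

The match spans [1:6] → '[ei4]'.
Captured: group 1 = 'ei4'.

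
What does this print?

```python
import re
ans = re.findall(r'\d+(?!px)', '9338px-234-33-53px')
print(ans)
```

The negative lookaround is zero-width — it rules out positions where the adjacent text would match, without consuming anything.
Scanning left to right: at [0:3] → '933'; at [7:10] → '234'; at [11:13] → '33'; at [14:15] → '5'.
`findall` yields the raw match text (4 of them) because the pattern has no groups.

['933', '234', '33', '5']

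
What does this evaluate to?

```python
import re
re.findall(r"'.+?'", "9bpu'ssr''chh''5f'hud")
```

A `+?`/`*?`/`{m,n}?` starts at its minimum and grows only as far as needed for what follows to match.
Scanning left to right: at [4:9] → "'ssr'"; at [9:14] → "'chh'"; at [14:18] → "'5f'".
`findall` yields the raw match text (3 of them) because the pattern has no groups.

["'ssr'", "'chh'", "'5f'"]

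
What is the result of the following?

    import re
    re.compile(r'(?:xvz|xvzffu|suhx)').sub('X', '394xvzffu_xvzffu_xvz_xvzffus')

'394Xffu_Xffu_X_Xffus'

The regex engine tests alternatives in the order written; an earlier branch that matches wins even if a later one would match more.
Every occurrence is swapped for 'X'.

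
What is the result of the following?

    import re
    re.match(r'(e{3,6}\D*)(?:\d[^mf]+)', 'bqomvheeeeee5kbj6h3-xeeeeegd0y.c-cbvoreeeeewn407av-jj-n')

Pattern: 3 to 6 of the literal 'e', then zero or more of a non-digit (captured); then a digit, then one or more of any character except [mf] (non-capturing group).
`re.match` only tries the pattern at the start of the string.
Here the pattern fails at index 0, so the call returns None.

None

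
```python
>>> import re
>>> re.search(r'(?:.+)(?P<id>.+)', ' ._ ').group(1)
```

' '

This matches one or more of any character (non-capturing group); then one or more of any character (captured as 'id').
Unlike `match`, `search` isn't anchored — it looks for the pattern anywhere in the string.
The match spans [0:4] → ' ._ '.
Captured: group 1 = ' '.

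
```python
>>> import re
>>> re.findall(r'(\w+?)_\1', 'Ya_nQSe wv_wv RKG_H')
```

The backreference `\1` re-matches whatever the first group consumed, character for character.
`findall` collects group 1 from the one match (1 total).

['wv']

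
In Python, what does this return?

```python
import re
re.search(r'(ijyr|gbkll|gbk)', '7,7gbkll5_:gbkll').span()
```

Alternation tries branches left to right and keeps the first one that lets the overall match succeed at that position.
Unlike `match`, `search` isn't anchored — it looks for the pattern anywhere in the string.
The match spans [3:8] → 'gbkll'.
Captured: group 1 = 'gbkll'.

(3, 8)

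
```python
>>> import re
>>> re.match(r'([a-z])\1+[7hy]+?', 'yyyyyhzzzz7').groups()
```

('y',)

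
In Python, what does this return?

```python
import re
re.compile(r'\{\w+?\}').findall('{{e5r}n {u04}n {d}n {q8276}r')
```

Scanning left to right: at [1:6] → '{e5r}'; at [8:13] → '{u04}'; at [15:18] → '{d}'; at [20:27] → '{q8276}'.
Since nothing is captured, `findall` lists the 4 matched substrings directly.

['{e5r}', '{u04}', '{d}', '{q8276}']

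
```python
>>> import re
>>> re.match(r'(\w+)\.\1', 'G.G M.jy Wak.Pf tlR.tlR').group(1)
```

The backreference `\1` re-matches whatever the first group consumed, character for character.
With `match`, the pattern is implicitly anchored at the beginning.
The match spans [0:3] → 'G.G'.
Captured: group 1 = 'G'.

'G'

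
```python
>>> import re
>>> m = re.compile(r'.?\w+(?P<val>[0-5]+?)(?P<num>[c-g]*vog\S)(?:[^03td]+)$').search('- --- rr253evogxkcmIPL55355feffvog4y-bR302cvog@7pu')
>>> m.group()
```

The pattern matches optionally any character, then one or more of a word character; then one or more of a character in [0-5] (lazy) (captured as 'val'); then zero or more of a character in [c-g], then the literal 'vog', then a non-whitespace character (captured as 'num'); then one or more of any character except [03td] (non-capturing group); then anchored at the end.
`re.search` scans for the first position where the pattern succeeds.
The match spans [36:50] → '-bR302cvog@7pu'.
Captured: group 1 = '2', group 2 = 'cvog@'.

'-bR302cvog@7pu'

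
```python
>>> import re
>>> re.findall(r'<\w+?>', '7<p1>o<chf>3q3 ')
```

With no groups in the pattern, `findall` gives back each whole match — 2 here.

['<p1>', '<chf>']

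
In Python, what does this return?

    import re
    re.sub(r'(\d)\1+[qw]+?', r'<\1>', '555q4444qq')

'<5><4>q'

After group 1 captures some text, `\1` only succeeds where that same text appears again.
The replacement refers to a captured group, so each match is rewritten using its own captured text.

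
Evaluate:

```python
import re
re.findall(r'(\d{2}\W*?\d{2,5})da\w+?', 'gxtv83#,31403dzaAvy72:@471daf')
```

['72:@471']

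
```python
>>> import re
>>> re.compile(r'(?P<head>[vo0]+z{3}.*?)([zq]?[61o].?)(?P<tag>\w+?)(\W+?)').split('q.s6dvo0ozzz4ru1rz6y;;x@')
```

Pattern: one or more of one of [vo0], then exactly 3 of a literal 'z', then zero or more of any character (lazy) (captured as 'head'); then optionally one of [zq], then one of [61o], then optionally any character (captured); then one or more of a word character (lazy) (captured as 'tag'); then one or more of a non-word character (lazy) (captured).
Lazy quantifiers expand one character at a time until the remainder of the pattern can match.
Matches to split on: at [5:21] → 'vo0ozzz4ru1rz6y;'.
Because the pattern has a capturing group, `split` also inserts each captured text between the pieces.

['q.s6d', 'vo0ozzz4ru', '1r', 'z6y', ';', ';x@']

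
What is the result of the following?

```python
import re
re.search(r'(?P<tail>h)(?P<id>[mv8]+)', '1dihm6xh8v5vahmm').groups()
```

Pattern: a literal 'h' (captured as 'tail'); then one or more of one of [mv8] (captured as 'id').
`search` walks the string left to right and returns the first match it finds.
The match spans [3:5] → 'hm'.
Captured: group 1 = 'h', group 2 = 'm'.

('h', 'm')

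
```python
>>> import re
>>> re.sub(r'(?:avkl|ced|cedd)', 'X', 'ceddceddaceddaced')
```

`|` is ordered: at each position the engine commits to the first alternative that works.
Matches: at [0:3] → 'ced'; at [4:7] → 'ced'; at [9:12] → 'ced'; at [14:17] → 'ced'.
Every occurrence is swapped for 'X'.

'XdXdaXdaX'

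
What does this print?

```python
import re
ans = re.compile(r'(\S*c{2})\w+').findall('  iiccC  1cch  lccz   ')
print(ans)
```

The pattern matches zero or more of a non-whitespace character, then exactly 2 of a literal 'c' (captured); then one or more of a word character.
`findall` collects group 1 from each match (3 total).

['iicc', '1cc', 'lcc']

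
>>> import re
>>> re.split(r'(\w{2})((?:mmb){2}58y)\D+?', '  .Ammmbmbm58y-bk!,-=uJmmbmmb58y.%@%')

The pattern matches exactly 2 of a word character (captured); then the literal 'mmb' repeated 2 times, then the literal '58y' (captured); then one or more of a non-digit (lazy).
With a capturing group present, the delimiter's captured portion is kept in the result list.

['  .Ammmbmbm58y-bk!,-=', 'uJ', 'mmbmmb58y', '%@%']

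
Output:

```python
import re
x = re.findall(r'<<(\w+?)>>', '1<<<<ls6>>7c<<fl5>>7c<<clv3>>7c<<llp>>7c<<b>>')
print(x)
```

One capturing group, so `findall` returns just the captured substring from each match — 5 in all.

['ls6', 'fl5', 'clv3', 'llp', 'b']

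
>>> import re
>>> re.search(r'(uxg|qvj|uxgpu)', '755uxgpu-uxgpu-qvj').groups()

The match spans [3:6] → 'uxg'.
Captured: group 1 = 'uxg'.

('uxg',)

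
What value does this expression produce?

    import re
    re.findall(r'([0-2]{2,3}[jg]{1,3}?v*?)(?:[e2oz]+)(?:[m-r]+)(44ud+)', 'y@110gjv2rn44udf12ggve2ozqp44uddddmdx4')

[('110gjv', '44ud'), ('12ggv', '44udddd')]

Pattern: 2 to 3 of a character in [0-2], then 1 to 3 of one of [jg] (lazy), then zero or more of the literal 'v' (lazy) (captured); then one or more of one of [e2oz] (non-capturing group); then one or more of a character in [m-r] (non-capturing group); then the literal '44u', then one or more of the literal 'd' (captured).
Multiple groups make `findall` return tuples — one 2-tuple for each match.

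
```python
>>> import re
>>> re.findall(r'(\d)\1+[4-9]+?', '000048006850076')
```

`\1` has to match the exact text group 1 already captured.
Matches: at [0:5] match '00004', group 1 = '0'; at [6:9] match '006', group 1 = '0'; at [11:14] match '007', group 1 = '0'.
`findall` collects group 1 from each match (3 total).

['0', '0', '0']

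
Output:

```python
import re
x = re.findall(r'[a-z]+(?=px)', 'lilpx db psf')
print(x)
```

['lil']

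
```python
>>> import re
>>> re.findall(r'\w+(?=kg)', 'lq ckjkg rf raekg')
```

['ckj', 'rae']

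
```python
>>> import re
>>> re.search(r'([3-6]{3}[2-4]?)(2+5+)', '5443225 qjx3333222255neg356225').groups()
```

('5443', '225')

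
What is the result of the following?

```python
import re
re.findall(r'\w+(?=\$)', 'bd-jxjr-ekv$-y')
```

['ekv']

Lookahead/lookbehind check context without consuming it, so the matched span excludes the asserted characters.
Matches: at [8:11] → 'ekv'.
`findall` yields the raw match text (1 of them) because the pattern has no groups.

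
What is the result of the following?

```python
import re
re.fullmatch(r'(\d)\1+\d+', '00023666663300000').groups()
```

The match spans [0:17] → '00023666663300000'.
Captured: group 1 = '0'.

('0',)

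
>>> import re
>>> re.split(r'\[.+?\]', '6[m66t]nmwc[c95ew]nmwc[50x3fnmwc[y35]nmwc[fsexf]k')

With the lazy modifier that quantifier settles for the fewest repetitions that let the rest of the pattern succeed (the atoms after it are unaffected and can still be greedy).
Matches to split on: at [1:7] → '[m66t]'; at [11:18] → '[c95ew]'; at [22:37] → '[50x3fnmwc[y35]'; at [41:48] → '[fsexf]'.
The string is cut at each match, leaving 5 pieces.

['6', 'nmwc', 'nmwc', 'nmwc', 'k']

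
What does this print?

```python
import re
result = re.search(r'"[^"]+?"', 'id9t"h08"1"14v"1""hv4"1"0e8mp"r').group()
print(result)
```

"h08"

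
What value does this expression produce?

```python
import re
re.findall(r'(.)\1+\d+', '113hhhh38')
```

The backreference `\1` re-matches whatever the first group consumed, character for character.
Because there's exactly one group, `findall` drops the full match and keeps group 1 from each hit.

['1', 'h']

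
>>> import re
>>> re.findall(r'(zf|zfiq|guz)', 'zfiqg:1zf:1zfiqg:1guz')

Alternation tries branches left to right and keeps the first one that lets the overall match succeed at that position.
Scanning left to right: at [0:2] match 'zf', group 1 = 'zf'; at [7:9] match 'zf', group 1 = 'zf'; at [11:13] match 'zf', group 1 = 'zf'; at [18:21] match 'guz', group 1 = 'guz'.
Because there's exactly one group, `findall` drops the full match and keeps group 1 from each hit.

['zf', 'zf', 'zf', 'guz']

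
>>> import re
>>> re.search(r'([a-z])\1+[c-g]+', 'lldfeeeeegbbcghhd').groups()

The match spans [0:10] → 'lldfeeeeeg'.
Captured: group 1 = 'l'.

('l',)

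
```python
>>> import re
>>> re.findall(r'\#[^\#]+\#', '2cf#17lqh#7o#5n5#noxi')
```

['#17lqh#', '#5n5#']

Scanning left to right: at [3:10] → '#17lqh#'; at [12:17] → '#5n5#'.
With no groups in the pattern, `findall` gives back each whole match — 2 here.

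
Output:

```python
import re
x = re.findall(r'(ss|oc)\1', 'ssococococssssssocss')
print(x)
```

['oc', 'oc', 'ss']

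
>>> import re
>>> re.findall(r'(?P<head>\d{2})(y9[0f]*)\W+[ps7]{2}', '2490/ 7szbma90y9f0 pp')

Pattern: exactly 2 of a digit (captured as 'head'); then the literal 'y9', then zero or more of one of [0f] (captured); then one or more of a non-word character, then exactly 2 of one of [ps7].
Walking the string: at [12:21] match '90y9f0 pp', groups = ('90', 'y9f0').
2 groups means the one result is a tuple of 2 captured strings — 1 here.

[('90', 'y9f0')]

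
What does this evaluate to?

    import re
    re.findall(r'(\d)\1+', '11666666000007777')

['1', '6', '0', '7']

`\1` is not a pattern — it's the concrete string captured by group 1, re-applied verbatim.
`findall` collects group 1 from each match (4 total).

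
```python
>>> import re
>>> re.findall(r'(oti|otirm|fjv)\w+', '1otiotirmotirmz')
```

['oti']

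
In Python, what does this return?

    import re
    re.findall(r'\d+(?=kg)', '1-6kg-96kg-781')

['6', '96']

The positive lookaround only admits positions where the adjacent text matches; those characters stay outside the span.
Scanning left to right: at [2:3] → '6'; at [6:8] → '96'.
`findall` yields the raw match text (2 of them) because the pattern has no groups.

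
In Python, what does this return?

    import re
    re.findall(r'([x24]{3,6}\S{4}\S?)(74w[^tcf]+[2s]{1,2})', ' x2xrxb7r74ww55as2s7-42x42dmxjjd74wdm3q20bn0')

[('x2xrxb7r', '74ww55as2s7-42x42dmxjjd74wdm3q2')]

Pattern: 3 to 6 of one of [x24], then exactly 4 of a non-whitespace character, then optionally a non-whitespace character (captured); then the literal '74w', then one or more of any character except [tcf], then 1 to 2 of one of [2s] (captured).
Matches: at [1:40] match 'x2xrxb7r74ww55as2s7-42x42dmxjjd74wdm3q2', groups = ('x2xrxb7r', '74ww55as2s7-42x42dmxjjd74wdm3q2').
2 groups means the one result is a tuple of 2 captured strings — 1 here.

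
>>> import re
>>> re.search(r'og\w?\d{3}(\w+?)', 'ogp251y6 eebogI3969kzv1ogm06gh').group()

'ogp251y'

Pattern: the literal 'og', then optionally a word character; then exactly 3 of a digit; then one or more of a word character (lazy) (captured).
With the lazy modifier that quantifier settles for the fewest repetitions that let the rest of the pattern succeed (the atoms after it are unaffected and can still be greedy).
`re.search` scans for the first position where the pattern succeeds.
The match spans [0:7] → 'ogp251y'.
Captured: group 1 = 'y'.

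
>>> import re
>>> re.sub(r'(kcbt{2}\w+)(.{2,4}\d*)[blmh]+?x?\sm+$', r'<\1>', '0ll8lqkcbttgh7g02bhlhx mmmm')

Pattern: the literal 'kcb', then exactly 2 of the literal 't', then one or more of a word character (captured); then 2 to 4 of any character, then zero or more of a digit (captured); then one or more of one of [blmh] (lazy), then optionally the literal 'x'; then whitespace, then one or more of a literal 'm'; then anchored at the end.
Matches: at [6:27] → 'kcbttgh7g02bhlhx mmmm'.
The replacement refers to a captured group, so each match is rewritten using its own captured text.

'0ll8lq<kcbttgh7g02b>'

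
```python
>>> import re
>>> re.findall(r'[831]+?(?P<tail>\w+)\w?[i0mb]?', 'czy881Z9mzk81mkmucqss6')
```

['81Z9mzk81mkmucqss6']

The pattern matches one or more of one of [831] (lazy); then one or more of a word character (captured as 'tail'); then optionally a word character, then optionally one of [i0mb].
Lazy quantifiers expand one character at a time until the remainder of the pattern can match.
Matches: at [3:22] match '881Z9mzk81mkmucqss6', group 1 = '81Z9mzk81mkmucqss6'.
One capturing group, so `findall` returns just the captured substring from the one match — 1 in all.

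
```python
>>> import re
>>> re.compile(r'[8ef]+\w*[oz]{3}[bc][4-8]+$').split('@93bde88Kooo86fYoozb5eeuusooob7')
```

['@93bd', '']

Pattern: one or more of one of [8ef], then zero or more of a word character; then exactly 3 of one of [oz], then one of [bc], then one or more of a character in [4-8]; then anchored at the end.
Matches to split on: at [5:31] → 'e88Kooo86fYoozb5eeuusooob7'.
Splitting on the pattern gives 2 pieces.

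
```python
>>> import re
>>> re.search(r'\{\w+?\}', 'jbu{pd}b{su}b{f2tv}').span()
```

`search` walks the string left to right and returns the first match it finds.
The match spans [3:7] → '{pd}'.

(3, 7)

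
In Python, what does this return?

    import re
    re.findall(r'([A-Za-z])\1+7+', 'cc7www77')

['c', 'w']

`\1` is not a pattern — it's the concrete string captured by group 1, re-applied verbatim.
`findall` collects group 1 from each match (2 total).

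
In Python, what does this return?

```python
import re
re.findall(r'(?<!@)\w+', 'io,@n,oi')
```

['io', 'oi']

A negative assertion filters positions out without eating any characters.
Matches: at [0:2] → 'io'; at [6:8] → 'oi'.
`findall` yields the raw match text (2 of them) because the pattern has no groups.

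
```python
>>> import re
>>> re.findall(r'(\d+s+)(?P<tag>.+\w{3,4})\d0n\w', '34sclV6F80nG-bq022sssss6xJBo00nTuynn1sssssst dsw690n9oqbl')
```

[('34s', 'clV6F80nG-bq022sssss6xJBo00nTuynn1sssssst dsw6')]

This matches one or more of a digit, then one or more of the literal 's' (captured); then one or more of any character, then 3 to 4 of a word character (captured as 'tag'); then a digit, then the literal '0n', then a word character.
Matches: at [0:53] match '34sclV6F80nG-bq022sssss6xJBo00nTuynn1sssssst dsw690n9', groups = ('34s', 'clV6F80nG-bq022sssss6xJBo00nTuynn1sssssst dsw6').
Multiple groups make `findall` return tuples — one 2-tuple for the one match.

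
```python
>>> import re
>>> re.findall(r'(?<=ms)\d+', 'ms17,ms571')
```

The `(?=…)`/`(?<=…)` assertion just peeks at neighbouring text; it doesn't advance the match position.
Walking the string: at [2:4] → '17'; at [7:10] → '571'.
Since nothing is captured, `findall` lists the 2 matched substrings directly.

['17', '571']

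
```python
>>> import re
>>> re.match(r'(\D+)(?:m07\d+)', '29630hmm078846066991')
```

None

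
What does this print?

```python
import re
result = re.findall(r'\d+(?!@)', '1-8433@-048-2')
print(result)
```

The negative lookaround is zero-width — it rules out positions where the adjacent text would match, without consuming anything.
Walking the string: at [0:1] → '1'; at [2:5] → '843'; at [8:11] → '048'; at [12:13] → '2'.
Since nothing is captured, `findall` lists the 4 matched substrings directly.

['1', '843', '048', '2']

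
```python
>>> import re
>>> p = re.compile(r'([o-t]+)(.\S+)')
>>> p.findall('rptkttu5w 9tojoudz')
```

[('rpt', 'kttu5w'), ('to', 'joudz')]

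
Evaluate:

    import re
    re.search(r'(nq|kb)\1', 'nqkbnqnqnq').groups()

('nq',)

A backreference is literal: `\1` must see the identical characters the first group matched.
`search` walks the string left to right and returns the first match it finds.
The match spans [4:8] → 'nqnq'.
Captured: group 1 = 'nq'.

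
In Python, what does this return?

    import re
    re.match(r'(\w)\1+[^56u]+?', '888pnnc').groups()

The match spans [0:4] → '888p'.
Captured: group 1 = '8'.

('8',)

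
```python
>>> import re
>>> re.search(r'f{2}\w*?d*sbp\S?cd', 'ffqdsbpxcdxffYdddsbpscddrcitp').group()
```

'ffqdsbpxcd'

A `+?`/`*?`/`{m,n}?` starts at its minimum and grows only as far as needed for what follows to match.
The match spans [0:10] → 'ffqdsbpxcd'.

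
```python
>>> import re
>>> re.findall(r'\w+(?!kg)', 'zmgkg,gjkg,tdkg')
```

['zmgkg', 'gjkg', 'tdkg']

Because the assertion is negative and zero-width, positions next to the forbidden text are skipped.
No capturing groups, so `findall` returns the 3 full match strings.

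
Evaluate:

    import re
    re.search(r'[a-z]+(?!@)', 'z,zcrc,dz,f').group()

A negative assertion filters positions out without eating any characters.
Unlike `match`, `search` isn't anchored — it looks for the pattern anywhere in the string.
The match spans [0:1] → 'z'.

'z'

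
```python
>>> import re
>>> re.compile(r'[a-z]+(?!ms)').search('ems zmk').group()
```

Because the assertion is negative and zero-width, positions next to the forbidden text are skipped.
`search` walks the string left to right and returns the first match it finds.
The match spans [0:3] → 'ems'.

'ems'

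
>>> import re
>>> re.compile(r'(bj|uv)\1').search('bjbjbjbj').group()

'bjbj'

The backreference `\1` re-matches whatever the first group consumed, character for character.
The match spans [0:4] → 'bjbj'.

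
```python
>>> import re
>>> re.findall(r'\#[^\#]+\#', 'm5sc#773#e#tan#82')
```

['#773#', '#tan#']

No capturing groups, so `findall` returns the 2 full match strings.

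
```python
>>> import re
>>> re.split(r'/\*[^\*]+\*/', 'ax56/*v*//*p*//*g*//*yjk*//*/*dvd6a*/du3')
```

Matches to split on: at [4:9] → '/*v*/'; at [9:14] → '/*p*/'; at [14:19] → '/*g*/'; at [19:26] → '/*yjk*/'; at [28:37] → '/*dvd6a*/'.
The string is cut at each match, leaving 6 pieces.

['ax56', '', '', '', '/*', 'du3']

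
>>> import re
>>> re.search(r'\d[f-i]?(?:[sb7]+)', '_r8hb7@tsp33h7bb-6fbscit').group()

'8hb7'

The match spans [2:6] → '8hb7'.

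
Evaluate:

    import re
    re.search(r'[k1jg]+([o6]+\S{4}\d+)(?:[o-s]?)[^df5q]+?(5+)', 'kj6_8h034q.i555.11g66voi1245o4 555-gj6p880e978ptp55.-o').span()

(0, 15)

The match spans [0:15] → 'kj6_8h034q.i555'.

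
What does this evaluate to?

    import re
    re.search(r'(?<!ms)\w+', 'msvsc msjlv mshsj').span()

(0, 5)

The negative lookaround is zero-width — it rules out positions where the adjacent text would match, without consuming anything.
`re.search` scans for the first position where the pattern succeeds.
The match spans [0:5] → 'msvsc'.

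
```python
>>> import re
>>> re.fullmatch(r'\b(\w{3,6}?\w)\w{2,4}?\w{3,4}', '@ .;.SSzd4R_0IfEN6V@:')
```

None

This matches a word boundary (`\b`, zero-width); then 3 to 6 of a word character (lazy), then a word character (captured); then 2 to 4 of a word character (lazy), then 3 to 4 of a word character.
`fullmatch` succeeds only if the pattern covers the string from start to end.
Here the pattern can't cover the whole string, so the call returns None.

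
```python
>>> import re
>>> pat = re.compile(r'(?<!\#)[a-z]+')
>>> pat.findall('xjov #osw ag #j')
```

['xjov', 'sw', 'ag']

Because the assertion is negative and zero-width, positions next to the forbidden text are skipped.
Scanning left to right: at [0:4] → 'xjov'; at [7:9] → 'sw'; at [10:12] → 'ag'.
Since nothing is captured, `findall` lists the 3 matched substrings directly.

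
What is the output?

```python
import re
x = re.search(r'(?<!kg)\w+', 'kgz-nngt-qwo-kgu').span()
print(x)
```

(0, 3)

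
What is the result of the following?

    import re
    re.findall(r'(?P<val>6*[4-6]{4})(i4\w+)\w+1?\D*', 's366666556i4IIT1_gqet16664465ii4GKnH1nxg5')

[('66666556', 'i4IIT1_gqet16664465ii4GKnH1nxg')]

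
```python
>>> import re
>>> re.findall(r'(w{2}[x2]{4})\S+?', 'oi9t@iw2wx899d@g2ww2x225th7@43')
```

This matches exactly 2 of a literal 'w', then exactly 4 of one of [x2] (captured); then one or more of a non-whitespace character (lazy).
Walking the string: at [17:24] match 'ww2x225', group 1 = 'ww2x22'.
One capturing group, so `findall` returns just the captured substring from the one match — 1 in all.

['ww2x22']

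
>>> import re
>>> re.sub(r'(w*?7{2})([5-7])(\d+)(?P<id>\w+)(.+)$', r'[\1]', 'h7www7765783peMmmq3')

This matches zero or more of the literal 'w' (lazy), then exactly 2 of the literal '7' (captured); then a character in [5-7] (captured); then one or more of a digit (captured); then one or more of a word character (captured as 'id'); then one or more of any character (captured); then anchored at the end.
Matches: at [2:19] → 'www7765783peMmmq3'.
`\1` in the replacement pulls in group 1's text for each match.

'h7[www77]'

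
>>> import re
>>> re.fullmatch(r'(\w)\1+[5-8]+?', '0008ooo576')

None

`re.fullmatch` is like wrapping the pattern in `^…$` (in single-line mode).
Here the string isn't matched end-to-end, so the call returns None.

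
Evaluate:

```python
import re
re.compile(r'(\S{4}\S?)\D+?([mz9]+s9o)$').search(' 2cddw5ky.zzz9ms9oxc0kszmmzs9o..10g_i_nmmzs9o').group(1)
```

'o..10'

The match spans [29:45] → 'o..10g_i_nmmzs9o'.
Captured: group 1 = 'o..10', group 2 = 'mmzs9o'.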